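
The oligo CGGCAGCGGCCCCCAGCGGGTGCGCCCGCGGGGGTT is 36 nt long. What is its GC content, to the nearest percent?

Counting bases: C=14, A=2, T=3, G=17
G+C = 17 + 14 = 31 out of 36 bases
%GC = 31/36 × 100 = 86.11% ≈ 86%

86%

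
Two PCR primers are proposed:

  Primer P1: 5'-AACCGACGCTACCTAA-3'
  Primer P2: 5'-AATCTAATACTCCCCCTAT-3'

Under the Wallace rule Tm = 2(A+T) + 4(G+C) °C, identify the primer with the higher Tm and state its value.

Primer P1: A+T=8, G+C=8 → Tm = 2(8)+4(8) = 48°C
Primer P2: A+T=12, G+C=7 → Tm = 2(12)+4(7) = 52°C
48°C vs 52°C → primer P2 is higher.

Primer P2, 52°C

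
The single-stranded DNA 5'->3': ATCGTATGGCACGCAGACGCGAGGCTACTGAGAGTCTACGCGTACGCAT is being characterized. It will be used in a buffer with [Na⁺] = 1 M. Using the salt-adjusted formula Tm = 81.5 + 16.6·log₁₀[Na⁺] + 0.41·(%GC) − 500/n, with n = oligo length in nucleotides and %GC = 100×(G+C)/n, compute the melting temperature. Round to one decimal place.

94.7°C

Length n = 49. T=9, A=12, G=15, C=13
G+C = 28, so %GC = 28/49 × 100 = 57.143%
Salt term: 16.6 × (0) = 0
GC term: 0.41 × 57.143 = 23.429; length term: −500/49 = −10.204
Tm = 81.5 + (0) + 23.429 − 10.204 = 94.725 → 94.7°C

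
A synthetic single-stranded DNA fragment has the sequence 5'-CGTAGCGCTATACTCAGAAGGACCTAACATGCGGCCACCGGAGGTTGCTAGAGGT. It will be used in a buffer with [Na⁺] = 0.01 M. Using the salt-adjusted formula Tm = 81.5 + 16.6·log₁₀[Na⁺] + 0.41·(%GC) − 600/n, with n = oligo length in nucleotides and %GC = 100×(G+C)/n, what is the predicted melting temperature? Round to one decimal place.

Length n = 55. Base counts: T=10, C=14, G=17, A=14
G+C = 31, so %GC = 31/55 × 100 = 56.364%
Salt term: 16.6 × (-2) = -33.2
GC term: 0.41 × 56.364 = 23.109; length term: −600/55 = −10.909
Tm = 81.5 + (-33.2) + 23.109 − 10.909 = 60.5 → 60.5°C

60.5°C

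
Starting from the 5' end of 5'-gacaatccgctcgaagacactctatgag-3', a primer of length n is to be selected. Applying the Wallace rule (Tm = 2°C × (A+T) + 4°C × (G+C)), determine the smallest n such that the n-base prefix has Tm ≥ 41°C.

n = 13

First 12 bases: GACAATCCGCTC → Tm = 38°C (< 41°C)
First 13 bases: GACAATCCGCTCG → Tm = 42°C (≥ 41°C)
Each additional base adds 2°C (A/T) or 4°C (G/C), so Tm is non-decreasing in n; n = 13 is the first length to reach 41°C.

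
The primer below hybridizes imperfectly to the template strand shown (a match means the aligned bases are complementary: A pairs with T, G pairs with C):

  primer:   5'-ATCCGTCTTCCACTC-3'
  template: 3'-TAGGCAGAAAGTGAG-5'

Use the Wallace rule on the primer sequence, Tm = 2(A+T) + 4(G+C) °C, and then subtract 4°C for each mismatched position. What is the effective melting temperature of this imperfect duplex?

Primer base counts: A=2, T=5, G=1, C=7 → A+T=7, G+C=8
Perfect-match Tm = 2(7) + 4(8) = 14 + 32 = 46°C
Mismatches (positions where the bases are not complementary): 1 (at position 10)
Effective Tm = 46 − 1×4 = 46 − 4 = 42°C

42°C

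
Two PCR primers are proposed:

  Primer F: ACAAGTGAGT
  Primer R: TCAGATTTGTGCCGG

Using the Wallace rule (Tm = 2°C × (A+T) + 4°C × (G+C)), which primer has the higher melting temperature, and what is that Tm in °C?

Primer R, 46°C

Primer F: A+T=6, G+C=4 → Tm = 2(6)+4(4) = 28°C
Primer R: A+T=7, G+C=8 → Tm = 2(7)+4(8) = 46°C
28°C vs 46°C → primer R is higher.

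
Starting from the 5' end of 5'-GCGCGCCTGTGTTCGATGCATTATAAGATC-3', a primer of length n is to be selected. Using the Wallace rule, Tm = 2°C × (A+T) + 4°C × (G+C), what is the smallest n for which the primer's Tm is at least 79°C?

n = 27

First 26 bases: GCGCGCCTGTGTTCGATGCATTATAA → Tm = 78°C (< 79°C)
First 27 bases: GCGCGCCTGTGTTCGATGCATTATAAG → Tm = 82°C (≥ 79°C)
Since every base adds ≥2°C, Tm only increases with n, so the threshold is first crossed at n = 27.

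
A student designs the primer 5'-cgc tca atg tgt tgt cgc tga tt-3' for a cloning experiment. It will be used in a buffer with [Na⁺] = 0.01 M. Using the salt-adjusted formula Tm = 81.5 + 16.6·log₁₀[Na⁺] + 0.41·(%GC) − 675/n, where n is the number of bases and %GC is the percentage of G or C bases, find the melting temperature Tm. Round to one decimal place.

38.6°C

Length n = 23. A=3, C=5, G=6, T=9
G+C = 11, so %GC = 11/23 × 100 = 47.826%
Salt term: 16.6 × (-2) = -33.2
GC term: 0.41 × 47.826 = 19.609; length term: −675/23 = −29.348
Tm = 81.5 + (-33.2) + 19.609 − 29.348 = 38.561 → 38.6°C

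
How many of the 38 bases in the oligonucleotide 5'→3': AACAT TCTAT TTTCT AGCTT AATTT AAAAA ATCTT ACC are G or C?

Counting bases: G=1, A=14, C=7, T=16
G+C = 1 + 7 = 8

8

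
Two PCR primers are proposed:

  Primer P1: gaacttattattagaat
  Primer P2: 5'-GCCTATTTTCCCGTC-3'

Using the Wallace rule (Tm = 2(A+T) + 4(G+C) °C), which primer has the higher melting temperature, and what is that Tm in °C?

Primer P1: A+T=14, G+C=3 → Tm = 2(14)+4(3) = 40°C
Primer P2: A+T=7, G+C=8 → Tm = 2(7)+4(8) = 46°C
40°C vs 46°C → primer P2 is higher.

Primer P2, 46°C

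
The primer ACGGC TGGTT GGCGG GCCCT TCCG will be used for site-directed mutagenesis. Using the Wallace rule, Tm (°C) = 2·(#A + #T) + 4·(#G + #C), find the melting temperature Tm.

84°C

Counting bases: C=8, G=10, T=5, A=1
So N_AT = 6 and N_GC = 18.
Tm = 4·18 + 2·6 = 72 + 12 = 84°C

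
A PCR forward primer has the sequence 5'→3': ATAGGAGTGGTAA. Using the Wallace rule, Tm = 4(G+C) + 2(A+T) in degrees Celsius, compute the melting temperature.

36°C

T=3, C=0, G=5, A=5
AT pairs contribute 8, GC pairs contribute 5.
Tm = 2×8 + 4×5 = 36°C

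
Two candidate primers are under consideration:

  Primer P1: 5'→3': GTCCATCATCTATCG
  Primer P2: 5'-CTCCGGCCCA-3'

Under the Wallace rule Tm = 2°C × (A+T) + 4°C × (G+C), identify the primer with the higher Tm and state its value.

Primer P1: A+T=8, G+C=7 → Tm = 2(8)+4(7) = 44°C
Primer P2: A+T=2, G+C=8 → Tm = 2(2)+4(8) = 36°C
44°C vs 36°C → primer P1 is higher.

Primer P1, 44°C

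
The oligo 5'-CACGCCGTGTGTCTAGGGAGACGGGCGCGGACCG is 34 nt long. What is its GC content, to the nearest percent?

74%

Base counts: T=4, G=15, C=10, A=5
G+C = 15 + 10 = 25 out of 34 bases
%GC = 25/34 × 100 = 73.53% ≈ 74%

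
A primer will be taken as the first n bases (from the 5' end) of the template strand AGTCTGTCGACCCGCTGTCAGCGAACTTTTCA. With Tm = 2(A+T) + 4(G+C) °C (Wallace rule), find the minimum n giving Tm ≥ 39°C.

First 12 bases: AGTCTGTCGACC → Tm = 38°C (< 39°C)
First 13 bases: AGTCTGTCGACCC → Tm = 42°C (≥ 39°C)
Each additional base adds 2°C (A/T) or 4°C (G/C), so Tm is non-decreasing in n; n = 13 is the first length to reach 39°C.

n = 13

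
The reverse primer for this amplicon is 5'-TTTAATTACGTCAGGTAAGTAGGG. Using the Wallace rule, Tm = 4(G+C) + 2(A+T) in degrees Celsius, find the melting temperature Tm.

Counting bases: T=8, G=7, A=7, C=2
A+T = 15, G+C = 9
Tm = 4·9 + 2·15 = 36 + 30 = 66°C

66°C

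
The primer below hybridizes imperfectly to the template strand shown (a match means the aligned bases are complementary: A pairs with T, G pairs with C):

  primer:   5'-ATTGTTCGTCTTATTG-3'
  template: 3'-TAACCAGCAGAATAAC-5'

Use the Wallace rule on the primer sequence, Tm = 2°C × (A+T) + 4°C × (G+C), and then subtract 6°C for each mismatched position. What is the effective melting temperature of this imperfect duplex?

Primer base counts: A=2, T=9, G=3, C=2 → A+T=11, G+C=5
Perfect-match Tm = 2(11) + 4(5) = 22 + 20 = 42°C
Mismatches (positions where the bases are not complementary): 1 (at position 5)
Effective Tm = 42 − 1×6 = 42 − 6 = 36°C

36°C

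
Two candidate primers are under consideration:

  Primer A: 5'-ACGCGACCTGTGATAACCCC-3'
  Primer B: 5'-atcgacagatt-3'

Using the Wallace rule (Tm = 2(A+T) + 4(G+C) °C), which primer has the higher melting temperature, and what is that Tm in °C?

Primer A: A+T=8, G+C=12 → Tm = 2(8)+4(12) = 64°C
Primer B: A+T=7, G+C=4 → Tm = 2(7)+4(4) = 30°C
64°C vs 30°C → primer A is higher.

Primer A, 64°C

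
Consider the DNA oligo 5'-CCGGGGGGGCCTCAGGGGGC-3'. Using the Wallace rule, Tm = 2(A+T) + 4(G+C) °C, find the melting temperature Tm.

Counting bases: C=6, T=1, G=12, A=1
A+T = 2, G+C = 18
Tm = 2(2) + 4(18) = 4 + 72 = 76°C

76°C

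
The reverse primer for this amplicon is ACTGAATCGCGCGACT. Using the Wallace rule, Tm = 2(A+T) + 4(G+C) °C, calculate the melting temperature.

50°C

T=3, G=4, A=4, C=5
AT pairs contribute 7, GC pairs contribute 9.
Tm = 2×7 + 4×9 = 50°C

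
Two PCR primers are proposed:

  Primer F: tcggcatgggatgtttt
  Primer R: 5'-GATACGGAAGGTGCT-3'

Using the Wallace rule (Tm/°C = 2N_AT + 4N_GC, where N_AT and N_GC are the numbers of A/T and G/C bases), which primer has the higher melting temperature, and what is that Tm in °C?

Primer F: A+T=9, G+C=8 → Tm = 2(9)+4(8) = 50°C
Primer R: A+T=7, G+C=8 → Tm = 2(7)+4(8) = 46°C
50°C vs 46°C → primer F is higher.

Primer F, 50°C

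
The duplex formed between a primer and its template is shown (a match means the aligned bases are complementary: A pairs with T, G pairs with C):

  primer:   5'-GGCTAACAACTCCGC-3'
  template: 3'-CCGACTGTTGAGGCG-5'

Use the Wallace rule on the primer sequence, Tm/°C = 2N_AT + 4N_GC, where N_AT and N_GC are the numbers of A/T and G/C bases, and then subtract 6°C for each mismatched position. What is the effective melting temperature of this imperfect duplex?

42°C

Primer base counts: A=4, T=2, G=3, C=6 → A+T=6, G+C=9
Perfect-match Tm = 2(6) + 4(9) = 12 + 36 = 48°C
Mismatches (positions where the bases are not complementary): 1 (at position 5)
Effective Tm = 48 − 1×6 = 48 − 6 = 42°C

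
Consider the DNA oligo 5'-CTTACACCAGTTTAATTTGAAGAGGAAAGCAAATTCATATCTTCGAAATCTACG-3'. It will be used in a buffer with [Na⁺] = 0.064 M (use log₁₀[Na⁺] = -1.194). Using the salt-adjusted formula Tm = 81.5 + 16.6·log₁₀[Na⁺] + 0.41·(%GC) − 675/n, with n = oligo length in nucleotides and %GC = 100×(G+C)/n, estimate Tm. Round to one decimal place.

62.8°C

Length n = 54. Scanning the sequence gives C=10, A=20, T=16, G=8.
G+C = 18, so %GC = 18/54 × 100 = 33.333%
Salt term: 16.6 × (-1.194) = -19.82
GC term: 0.41 × 33.333 = 13.667; length term: −675/54 = −12.5
Tm = 81.5 + (-19.82) + 13.667 − 12.5 = 62.847 → 62.8°C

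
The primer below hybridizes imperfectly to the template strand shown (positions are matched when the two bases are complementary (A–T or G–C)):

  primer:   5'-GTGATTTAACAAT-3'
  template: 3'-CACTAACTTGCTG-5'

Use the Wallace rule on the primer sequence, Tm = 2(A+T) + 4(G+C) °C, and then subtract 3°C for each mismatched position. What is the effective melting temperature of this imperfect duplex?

23°C

Primer base counts: A=5, T=5, G=2, C=1 → A+T=10, G+C=3
Perfect-match Tm = 2(10) + 4(3) = 20 + 12 = 32°C
Mismatches (positions where the bases are not complementary): 3 (at positions 7, 11, 13)
Effective Tm = 32 − 3×3 = 32 − 9 = 23°C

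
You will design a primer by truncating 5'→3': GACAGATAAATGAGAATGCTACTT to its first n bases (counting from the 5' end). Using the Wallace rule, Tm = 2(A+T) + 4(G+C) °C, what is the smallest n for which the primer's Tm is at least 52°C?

n = 19

First 18 bases: GACAGATAAATGAGAATG → Tm = 48°C (< 52°C)
First 19 bases: GACAGATAAATGAGAATGC → Tm = 52°C (≥ 52°C)
Each additional base adds 2°C (A/T) or 4°C (G/C), so Tm is non-decreasing in n; n = 19 is the first length to reach 52°C.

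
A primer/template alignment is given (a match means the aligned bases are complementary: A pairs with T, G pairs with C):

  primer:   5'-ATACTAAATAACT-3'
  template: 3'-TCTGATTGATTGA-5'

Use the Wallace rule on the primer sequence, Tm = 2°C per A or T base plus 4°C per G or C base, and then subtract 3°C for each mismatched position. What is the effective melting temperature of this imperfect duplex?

Primer base counts: A=7, T=4, G=0, C=2 → A+T=11, G+C=2
Perfect-match Tm = 2(11) + 4(2) = 22 + 8 = 30°C
Mismatches (positions where the bases are not complementary): 2 (at positions 2, 8)
Effective Tm = 30 − 2×3 = 30 − 6 = 24°C

24°C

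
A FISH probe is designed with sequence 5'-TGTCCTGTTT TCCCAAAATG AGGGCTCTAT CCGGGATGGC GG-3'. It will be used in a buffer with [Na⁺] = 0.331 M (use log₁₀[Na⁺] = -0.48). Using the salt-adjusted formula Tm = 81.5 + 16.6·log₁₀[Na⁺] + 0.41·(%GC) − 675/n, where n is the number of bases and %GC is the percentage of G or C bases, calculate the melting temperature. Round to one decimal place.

Length n = 42. Base counts: A=7, T=12, C=10, G=13
G+C = 23, so %GC = 23/42 × 100 = 54.762%
Salt term: 16.6 × (-0.48) = -7.968
GC term: 0.41 × 54.762 = 22.452; length term: −675/42 = −16.071
Tm = 81.5 + (-7.968) + 22.452 − 16.071 = 79.913 → 79.9°C

79.9°C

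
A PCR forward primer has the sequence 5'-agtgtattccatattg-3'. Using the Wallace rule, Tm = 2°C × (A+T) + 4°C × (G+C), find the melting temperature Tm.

42°C

Scanning the sequence gives T=7, G=3, C=2, A=4.
So N_AT = 11 and N_GC = 5.
Tm = 2×11 + 4×5 = 42°C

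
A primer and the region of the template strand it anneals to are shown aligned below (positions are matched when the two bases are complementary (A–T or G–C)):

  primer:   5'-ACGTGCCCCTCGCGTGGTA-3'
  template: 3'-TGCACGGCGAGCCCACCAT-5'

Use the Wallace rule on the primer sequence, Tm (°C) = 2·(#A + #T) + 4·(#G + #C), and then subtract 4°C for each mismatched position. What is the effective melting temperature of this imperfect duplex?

56°C

Primer base counts: A=2, T=4, G=6, C=7 → A+T=6, G+C=13
Perfect-match Tm = 2(6) + 4(13) = 12 + 52 = 64°C
Mismatches (positions where the bases are not complementary): 2 (at positions 8, 13)
Effective Tm = 64 − 2×4 = 64 − 8 = 56°C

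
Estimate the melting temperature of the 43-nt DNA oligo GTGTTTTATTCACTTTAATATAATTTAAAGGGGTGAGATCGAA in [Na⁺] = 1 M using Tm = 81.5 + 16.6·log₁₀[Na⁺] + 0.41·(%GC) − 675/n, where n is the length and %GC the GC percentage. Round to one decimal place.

77.2°C

Length n = 43. Scanning the sequence gives T=17, G=9, A=14, C=3.
G+C = 12, so %GC = 12/43 × 100 = 27.907%
Salt term: 16.6 × (0) = 0
GC term: 0.41 × 27.907 = 11.442; length term: −675/43 = −15.698
Tm = 81.5 + (0) + 11.442 − 15.698 = 77.244 → 77.2°C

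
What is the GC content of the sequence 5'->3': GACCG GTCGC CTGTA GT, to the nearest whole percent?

Counting bases: C=5, T=4, G=6, A=2
G+C = 6 + 5 = 11 out of 17 bases
%GC = 11/17 × 100 = 64.71% ≈ 65%

65%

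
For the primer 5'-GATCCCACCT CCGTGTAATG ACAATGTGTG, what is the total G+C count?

15

A=7, C=8, T=8, G=7
G+C = 7 + 8 = 15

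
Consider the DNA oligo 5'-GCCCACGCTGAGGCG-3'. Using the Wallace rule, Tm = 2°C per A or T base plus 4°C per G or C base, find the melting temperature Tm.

C=6, T=1, G=6, A=2
A+T = 3, G+C = 12
Tm = 2×3 + 4×12 = 54°C

54°C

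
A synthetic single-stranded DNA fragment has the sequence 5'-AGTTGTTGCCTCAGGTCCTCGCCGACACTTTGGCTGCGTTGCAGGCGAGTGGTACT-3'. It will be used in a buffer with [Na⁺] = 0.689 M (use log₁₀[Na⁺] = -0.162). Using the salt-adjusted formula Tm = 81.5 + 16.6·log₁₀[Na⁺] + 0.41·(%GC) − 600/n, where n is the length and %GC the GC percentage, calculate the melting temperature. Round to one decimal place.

Length n = 56. Counting bases: T=16, A=7, G=18, C=15
G+C = 33, so %GC = 33/56 × 100 = 58.929%
Salt term: 16.6 × (-0.162) = -2.689
GC term: 0.41 × 58.929 = 24.161; length term: −600/56 = −10.714
Tm = 81.5 + (-2.689) + 24.161 − 10.714 = 92.258 → 92.3°C

92.3°C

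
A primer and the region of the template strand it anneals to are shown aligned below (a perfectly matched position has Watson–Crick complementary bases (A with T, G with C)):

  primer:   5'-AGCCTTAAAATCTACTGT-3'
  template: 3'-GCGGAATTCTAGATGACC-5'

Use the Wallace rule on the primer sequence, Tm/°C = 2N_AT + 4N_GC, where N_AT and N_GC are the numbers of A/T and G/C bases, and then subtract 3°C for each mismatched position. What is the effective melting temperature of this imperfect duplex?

39°C

Primer base counts: A=6, T=6, G=2, C=4 → A+T=12, G+C=6
Perfect-match Tm = 2(12) + 4(6) = 24 + 24 = 48°C
Mismatches (positions where the bases are not complementary): 3 (at positions 1, 9, 18)
Effective Tm = 48 − 3×3 = 48 − 9 = 39°C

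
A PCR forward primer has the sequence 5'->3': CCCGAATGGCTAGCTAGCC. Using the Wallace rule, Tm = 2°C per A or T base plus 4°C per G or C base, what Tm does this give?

62°C

Base counts: T=3, G=5, A=4, C=7
A+T = 7, G+C = 12
Tm = 4·12 + 2·7 = 48 + 14 = 62°C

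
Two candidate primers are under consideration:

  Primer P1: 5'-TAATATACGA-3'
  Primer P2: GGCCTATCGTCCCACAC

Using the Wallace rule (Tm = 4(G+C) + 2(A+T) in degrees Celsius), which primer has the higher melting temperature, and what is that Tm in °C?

Primer P1: A+T=8, G+C=2 → Tm = 2(8)+4(2) = 24°C
Primer P2: A+T=6, G+C=11 → Tm = 2(6)+4(11) = 56°C
24°C vs 56°C → primer P2 is higher.

Primer P2, 56°C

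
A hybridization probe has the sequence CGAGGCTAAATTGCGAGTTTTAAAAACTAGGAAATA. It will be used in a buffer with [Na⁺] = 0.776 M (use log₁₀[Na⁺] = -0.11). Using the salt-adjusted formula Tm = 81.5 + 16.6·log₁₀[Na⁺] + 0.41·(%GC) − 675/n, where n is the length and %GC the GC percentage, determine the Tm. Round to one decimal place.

Length n = 36. Counting bases: C=4, T=9, G=8, A=15
G+C = 12, so %GC = 12/36 × 100 = 33.333%
Salt term: 16.6 × (-0.11) = -1.826
GC term: 0.41 × 33.333 = 13.667; length term: −675/36 = −18.75
Tm = 81.5 + (-1.826) + 13.667 − 18.75 = 74.591 → 74.6°C

74.6°C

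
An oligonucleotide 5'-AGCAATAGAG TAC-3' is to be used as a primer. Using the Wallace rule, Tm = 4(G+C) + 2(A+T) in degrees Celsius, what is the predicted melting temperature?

36°C

Counting bases: A=6, C=2, T=2, G=3
So N_AT = 8 and N_GC = 5.
Tm = 2×8 + 4×5 = 36°C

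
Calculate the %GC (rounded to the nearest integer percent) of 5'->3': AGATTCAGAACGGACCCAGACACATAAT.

C=7, T=4, A=12, G=5
G+C = 5 + 7 = 12 out of 28 bases
%GC = 12/28 × 100 = 42.86% ≈ 43%

43%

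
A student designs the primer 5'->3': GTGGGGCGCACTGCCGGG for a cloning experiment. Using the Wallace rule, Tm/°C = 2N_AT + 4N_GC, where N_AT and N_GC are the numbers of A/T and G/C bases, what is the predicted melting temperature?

66°C

Base counts: G=10, A=1, T=2, C=5
A+T = 3, G+C = 15
Tm = 2(3) + 4(15) = 6 + 60 = 66°C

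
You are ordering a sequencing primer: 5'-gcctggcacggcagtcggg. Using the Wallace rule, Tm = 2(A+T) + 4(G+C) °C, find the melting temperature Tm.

Counting bases: G=9, C=6, T=2, A=2
A+T = 4, G+C = 15
Tm = 4·15 + 2·4 = 60 + 8 = 68°C

68°C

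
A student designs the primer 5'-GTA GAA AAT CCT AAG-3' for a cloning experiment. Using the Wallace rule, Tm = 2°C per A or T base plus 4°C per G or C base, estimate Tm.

Base counts: T=3, A=7, C=2, G=3
So N_AT = 10 and N_GC = 5.
Tm = 4·5 + 2·10 = 20 + 20 = 40°C

40°C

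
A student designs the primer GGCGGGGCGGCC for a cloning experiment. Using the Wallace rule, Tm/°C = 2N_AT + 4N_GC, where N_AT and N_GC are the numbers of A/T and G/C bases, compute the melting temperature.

48°C

Scanning the sequence gives T=0, C=4, G=8, A=0.
A+T = 0, G+C = 12
Tm = 2(0) + 4(12) = 0 + 48 = 48°C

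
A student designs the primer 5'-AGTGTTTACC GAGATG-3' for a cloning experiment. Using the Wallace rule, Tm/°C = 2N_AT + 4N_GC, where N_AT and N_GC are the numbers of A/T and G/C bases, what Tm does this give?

Base counts: C=2, T=5, G=5, A=4
So N_AT = 9 and N_GC = 7.
Tm = 2×9 + 4×7 = 46°C

46°C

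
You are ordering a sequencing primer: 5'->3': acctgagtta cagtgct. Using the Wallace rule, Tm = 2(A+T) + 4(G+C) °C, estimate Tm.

50°C

Scanning the sequence gives G=4, T=5, A=4, C=4.
So N_AT = 9 and N_GC = 8.
Tm = 2(9) + 4(8) = 18 + 32 = 50°C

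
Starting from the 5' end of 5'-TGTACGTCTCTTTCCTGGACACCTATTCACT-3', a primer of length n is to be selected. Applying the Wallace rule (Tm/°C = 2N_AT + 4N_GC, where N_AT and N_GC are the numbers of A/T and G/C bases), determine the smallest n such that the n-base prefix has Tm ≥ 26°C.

First 8 bases: TGTACGTC → Tm = 24°C (< 26°C)
First 9 bases: TGTACGTCT → Tm = 26°C (≥ 26°C)
Since every base adds ≥2°C, Tm only increases with n, so the threshold is first crossed at n = 9.

n = 9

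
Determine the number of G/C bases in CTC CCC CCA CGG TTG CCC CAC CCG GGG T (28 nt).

Base counts: C=15, G=7, A=2, T=4
G+C = 7 + 15 = 22

22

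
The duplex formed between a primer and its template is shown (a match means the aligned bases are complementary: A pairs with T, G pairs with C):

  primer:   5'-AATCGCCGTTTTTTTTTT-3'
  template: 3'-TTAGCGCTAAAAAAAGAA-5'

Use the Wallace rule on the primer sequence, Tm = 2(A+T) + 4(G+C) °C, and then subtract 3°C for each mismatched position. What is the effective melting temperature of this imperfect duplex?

37°C

Primer base counts: A=2, T=11, G=2, C=3 → A+T=13, G+C=5
Perfect-match Tm = 2(13) + 4(5) = 26 + 20 = 46°C
Mismatches (positions where the bases are not complementary): 3 (at positions 7, 8, 16)
Effective Tm = 46 − 3×3 = 46 − 9 = 37°C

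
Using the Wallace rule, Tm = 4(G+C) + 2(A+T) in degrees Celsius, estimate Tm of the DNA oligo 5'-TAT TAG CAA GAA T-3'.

A=6, G=2, C=1, T=4
So N_AT = 10 and N_GC = 3.
Tm = 2(10) + 4(3) = 20 + 12 = 32°C

32°C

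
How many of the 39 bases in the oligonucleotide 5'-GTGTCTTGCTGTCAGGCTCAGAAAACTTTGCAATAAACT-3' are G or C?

16

Counting bases: A=11, G=8, C=8, T=12
Total G or C: 8 + 8 = 16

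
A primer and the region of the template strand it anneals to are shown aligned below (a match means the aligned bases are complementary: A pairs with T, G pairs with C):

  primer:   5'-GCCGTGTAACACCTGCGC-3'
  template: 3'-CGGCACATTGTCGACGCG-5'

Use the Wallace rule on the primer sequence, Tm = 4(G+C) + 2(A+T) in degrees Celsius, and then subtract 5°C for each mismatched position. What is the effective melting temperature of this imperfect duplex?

55°C

Primer base counts: A=3, T=3, G=5, C=7 → A+T=6, G+C=12
Perfect-match Tm = 2(6) + 4(12) = 12 + 48 = 60°C
Mismatches (positions where the bases are not complementary): 1 (at position 12)
Effective Tm = 60 − 1×5 = 60 − 5 = 55°C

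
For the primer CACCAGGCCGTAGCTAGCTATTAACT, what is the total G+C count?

13

Counting bases: G=5, T=6, A=7, C=8
G+C = 5 + 8 = 13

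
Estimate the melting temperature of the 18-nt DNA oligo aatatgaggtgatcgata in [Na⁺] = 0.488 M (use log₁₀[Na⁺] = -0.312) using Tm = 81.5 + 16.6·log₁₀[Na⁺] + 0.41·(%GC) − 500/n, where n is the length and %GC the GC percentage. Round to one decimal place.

62.2°C

Length n = 18. Scanning the sequence gives G=5, T=5, A=7, C=1.
G+C = 6, so %GC = 6/18 × 100 = 33.333%
Salt term: 16.6 × (-0.312) = -5.179
GC term: 0.41 × 33.333 = 13.667; length term: −500/18 = −27.778
Tm = 81.5 + (-5.179) + 13.667 − 27.778 = 62.21 → 62.2°C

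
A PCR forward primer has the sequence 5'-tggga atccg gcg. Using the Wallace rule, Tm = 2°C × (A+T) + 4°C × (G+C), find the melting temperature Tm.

44°C

Base counts: A=2, T=2, G=6, C=3
So N_AT = 4 and N_GC = 9.
Tm = 4·9 + 2·4 = 36 + 8 = 44°C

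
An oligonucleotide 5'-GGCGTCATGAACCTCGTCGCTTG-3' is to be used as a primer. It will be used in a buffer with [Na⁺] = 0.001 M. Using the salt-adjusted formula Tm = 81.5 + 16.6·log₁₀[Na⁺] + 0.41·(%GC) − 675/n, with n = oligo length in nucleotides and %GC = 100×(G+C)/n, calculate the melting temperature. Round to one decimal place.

27.3°C

Length n = 23. Counting bases: T=6, G=7, A=3, C=7
G+C = 14, so %GC = 14/23 × 100 = 60.87%
Salt term: 16.6 × (-3) = -49.8
GC term: 0.41 × 60.87 = 24.957; length term: −675/23 = −29.348
Tm = 81.5 + (-49.8) + 24.957 − 29.348 = 27.309 → 27.3°C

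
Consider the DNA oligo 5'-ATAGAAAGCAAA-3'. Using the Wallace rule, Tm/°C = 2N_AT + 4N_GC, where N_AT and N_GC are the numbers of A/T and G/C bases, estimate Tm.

Counting bases: A=8, G=2, T=1, C=1
AT pairs contribute 9, GC pairs contribute 3.
Tm = 2(9) + 4(3) = 18 + 12 = 30°C

30°C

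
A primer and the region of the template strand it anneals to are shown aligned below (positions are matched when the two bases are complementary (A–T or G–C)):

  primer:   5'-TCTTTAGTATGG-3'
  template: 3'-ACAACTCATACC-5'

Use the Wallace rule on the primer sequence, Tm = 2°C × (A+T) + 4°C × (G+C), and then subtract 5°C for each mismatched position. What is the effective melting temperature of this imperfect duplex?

Primer base counts: A=2, T=6, G=3, C=1 → A+T=8, G+C=4
Perfect-match Tm = 2(8) + 4(4) = 16 + 16 = 32°C
Mismatches (positions where the bases are not complementary): 2 (at positions 2, 5)
Effective Tm = 32 − 2×5 = 32 − 10 = 22°C

22°C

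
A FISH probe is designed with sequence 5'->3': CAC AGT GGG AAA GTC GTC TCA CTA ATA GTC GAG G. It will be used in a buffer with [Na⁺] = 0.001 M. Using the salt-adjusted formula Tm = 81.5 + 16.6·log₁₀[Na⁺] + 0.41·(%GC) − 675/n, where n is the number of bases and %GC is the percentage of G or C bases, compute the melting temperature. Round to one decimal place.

Length n = 34. G=10, C=7, T=7, A=10
G+C = 17, so %GC = 17/34 × 100 = 50%
Salt term: 16.6 × (-3) = -49.8
GC term: 0.41 × 50 = 20.5; length term: −675/34 = −19.853
Tm = 81.5 + (-49.8) + 20.5 − 19.853 = 32.347 → 32.3°C

32.3°C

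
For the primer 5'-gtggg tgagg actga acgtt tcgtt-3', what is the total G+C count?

Base counts: A=4, G=10, T=8, C=3
Total G or C: 10 + 3 = 13

13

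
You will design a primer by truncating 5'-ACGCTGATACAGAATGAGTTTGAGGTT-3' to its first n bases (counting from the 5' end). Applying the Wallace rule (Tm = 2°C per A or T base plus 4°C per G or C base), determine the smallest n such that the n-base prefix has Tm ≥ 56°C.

First 19 bases: ACGCTGATACAGAATGAGT → Tm = 54°C (< 56°C)
First 20 bases: ACGCTGATACAGAATGAGTT → Tm = 56°C (≥ 56°C)
Each additional base adds 2°C (A/T) or 4°C (G/C), so Tm is non-decreasing in n; n = 20 is the first length to reach 56°C.

n = 20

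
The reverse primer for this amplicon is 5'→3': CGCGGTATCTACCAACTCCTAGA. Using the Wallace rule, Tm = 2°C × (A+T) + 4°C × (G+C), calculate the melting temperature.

Counting bases: A=6, G=4, C=8, T=5
A+T = 11, G+C = 12
Tm = 2(11) + 4(12) = 22 + 48 = 70°C

70°C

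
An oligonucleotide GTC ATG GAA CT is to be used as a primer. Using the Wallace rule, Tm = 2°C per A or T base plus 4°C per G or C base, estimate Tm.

C=2, G=3, A=3, T=3
So N_AT = 6 and N_GC = 5.
Tm = 2(6) + 4(5) = 12 + 20 = 32°C

32°C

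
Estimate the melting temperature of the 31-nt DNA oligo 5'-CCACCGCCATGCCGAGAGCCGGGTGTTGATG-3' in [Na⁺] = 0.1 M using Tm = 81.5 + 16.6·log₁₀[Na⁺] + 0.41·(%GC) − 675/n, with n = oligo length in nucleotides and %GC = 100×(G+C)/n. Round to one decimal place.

70.9°C

Length n = 31. Scanning the sequence gives T=5, G=11, A=5, C=10.
G+C = 21, so %GC = 21/31 × 100 = 67.742%
Salt term: 16.6 × (-1) = -16.6
GC term: 0.41 × 67.742 = 27.774; length term: −675/31 = −21.774
Tm = 81.5 + (-16.6) + 27.774 − 21.774 = 70.9 → 70.9°C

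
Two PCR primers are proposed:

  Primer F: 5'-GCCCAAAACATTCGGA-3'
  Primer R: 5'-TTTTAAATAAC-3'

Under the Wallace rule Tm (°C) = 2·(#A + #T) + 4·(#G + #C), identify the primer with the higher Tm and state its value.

Primer F: A+T=8, G+C=8 → Tm = 2(8)+4(8) = 48°C
Primer R: A+T=10, G+C=1 → Tm = 2(10)+4(1) = 24°C
48°C vs 24°C → primer F is higher.

Primer F, 48°C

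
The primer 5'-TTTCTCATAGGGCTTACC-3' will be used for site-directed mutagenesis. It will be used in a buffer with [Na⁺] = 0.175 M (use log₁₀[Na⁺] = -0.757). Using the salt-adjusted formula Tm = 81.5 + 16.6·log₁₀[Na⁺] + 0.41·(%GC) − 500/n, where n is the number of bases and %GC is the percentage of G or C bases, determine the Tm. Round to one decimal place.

59.4°C

Length n = 18. Base counts: C=5, G=3, A=3, T=7
G+C = 8, so %GC = 8/18 × 100 = 44.444%
Salt term: 16.6 × (-0.757) = -12.566
GC term: 0.41 × 44.444 = 18.222; length term: −500/18 = −27.778
Tm = 81.5 + (-12.566) + 18.222 − 27.778 = 59.378 → 59.4°C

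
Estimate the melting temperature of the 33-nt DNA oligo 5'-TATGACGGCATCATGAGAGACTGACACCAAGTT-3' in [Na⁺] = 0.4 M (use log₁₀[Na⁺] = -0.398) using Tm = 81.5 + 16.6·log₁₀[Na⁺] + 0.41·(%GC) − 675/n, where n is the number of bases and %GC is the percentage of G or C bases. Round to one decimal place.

Length n = 33. Scanning the sequence gives A=11, C=7, T=7, G=8.
G+C = 15, so %GC = 15/33 × 100 = 45.455%
Salt term: 16.6 × (-0.398) = -6.607
GC term: 0.41 × 45.455 = 18.637; length term: −675/33 = −20.455
Tm = 81.5 + (-6.607) + 18.637 − 20.455 = 73.075 → 73.1°C

73.1°C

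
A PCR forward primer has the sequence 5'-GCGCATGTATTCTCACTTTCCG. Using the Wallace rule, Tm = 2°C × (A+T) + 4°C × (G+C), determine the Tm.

Base counts: A=3, C=7, G=4, T=8
AT pairs contribute 11, GC pairs contribute 11.
Tm = 2(11) + 4(11) = 22 + 44 = 66°C

66°C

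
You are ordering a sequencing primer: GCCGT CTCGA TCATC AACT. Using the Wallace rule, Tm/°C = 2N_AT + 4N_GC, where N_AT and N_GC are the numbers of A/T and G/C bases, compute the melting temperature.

58°C

Counting bases: G=3, C=7, T=5, A=4
So N_AT = 9 and N_GC = 10.
Tm = 4·10 + 2·9 = 40 + 18 = 58°C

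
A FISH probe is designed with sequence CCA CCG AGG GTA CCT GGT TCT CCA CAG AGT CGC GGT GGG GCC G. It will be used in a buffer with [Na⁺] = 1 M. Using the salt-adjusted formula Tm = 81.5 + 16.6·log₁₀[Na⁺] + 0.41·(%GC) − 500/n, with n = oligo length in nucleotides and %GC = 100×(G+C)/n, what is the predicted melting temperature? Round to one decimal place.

Length n = 43. A=6, T=7, G=16, C=14
G+C = 30, so %GC = 30/43 × 100 = 69.767%
Salt term: 16.6 × (0) = 0
GC term: 0.41 × 69.767 = 28.604; length term: −500/43 = −11.628
Tm = 81.5 + (0) + 28.604 − 11.628 = 98.476 → 98.5°C

98.5°C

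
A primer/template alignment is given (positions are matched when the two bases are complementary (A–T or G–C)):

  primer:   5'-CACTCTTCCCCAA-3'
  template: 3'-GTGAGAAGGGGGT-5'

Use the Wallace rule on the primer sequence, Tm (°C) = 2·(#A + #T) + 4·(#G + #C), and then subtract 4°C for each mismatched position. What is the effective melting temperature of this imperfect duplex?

Primer base counts: A=3, T=3, G=0, C=7 → A+T=6, G+C=7
Perfect-match Tm = 2(6) + 4(7) = 12 + 28 = 40°C
Mismatches (positions where the bases are not complementary): 1 (at position 12)
Effective Tm = 40 − 1×4 = 40 − 4 = 36°C

36°C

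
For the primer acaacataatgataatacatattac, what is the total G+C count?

Base counts: C=4, G=1, A=13, T=7
G+C = 1 + 4 = 5

5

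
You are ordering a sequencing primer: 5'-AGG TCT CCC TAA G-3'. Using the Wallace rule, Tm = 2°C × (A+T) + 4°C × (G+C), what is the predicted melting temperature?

Scanning the sequence gives A=3, C=4, T=3, G=3.
AT pairs contribute 6, GC pairs contribute 7.
Tm = 2×6 + 4×7 = 40°C

40°C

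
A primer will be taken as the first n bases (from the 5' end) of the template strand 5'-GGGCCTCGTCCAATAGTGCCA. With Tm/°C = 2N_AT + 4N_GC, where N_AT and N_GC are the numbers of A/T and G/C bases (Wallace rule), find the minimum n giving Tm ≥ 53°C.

n = 17

First 16 bases: GGGCCTCGTCCAATAG → Tm = 52°C (< 53°C)
First 17 bases: GGGCCTCGTCCAATAGT → Tm = 54°C (≥ 53°C)
Since every base adds ≥2°C, Tm only increases with n, so the threshold is first crossed at n = 17.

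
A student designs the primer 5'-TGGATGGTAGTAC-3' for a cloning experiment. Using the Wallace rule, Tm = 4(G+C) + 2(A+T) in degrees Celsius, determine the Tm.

Counting bases: C=1, G=5, T=4, A=3
A+T = 7, G+C = 6
Tm = 4·6 + 2·7 = 24 + 14 = 38°C

38°C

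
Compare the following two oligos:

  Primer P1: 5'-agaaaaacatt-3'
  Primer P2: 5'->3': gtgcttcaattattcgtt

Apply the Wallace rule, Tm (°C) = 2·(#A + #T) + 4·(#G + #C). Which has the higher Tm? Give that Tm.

Primer P2, 48°C

Primer P1: A+T=9, G+C=2 → Tm = 2(9)+4(2) = 26°C
Primer P2: A+T=12, G+C=6 → Tm = 2(12)+4(6) = 48°C
26°C vs 48°C → primer P2 is higher.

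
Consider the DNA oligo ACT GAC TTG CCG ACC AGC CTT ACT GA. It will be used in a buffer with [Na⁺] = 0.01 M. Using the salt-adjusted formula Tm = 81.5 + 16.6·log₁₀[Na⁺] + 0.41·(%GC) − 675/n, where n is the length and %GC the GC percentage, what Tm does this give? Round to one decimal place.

Length n = 26. Counting bases: G=5, C=9, T=6, A=6
G+C = 14, so %GC = 14/26 × 100 = 53.846%
Salt term: 16.6 × (-2) = -33.2
GC term: 0.41 × 53.846 = 22.077; length term: −675/26 = −25.962
Tm = 81.5 + (-33.2) + 22.077 − 25.962 = 44.415 → 44.4°C

44.4°C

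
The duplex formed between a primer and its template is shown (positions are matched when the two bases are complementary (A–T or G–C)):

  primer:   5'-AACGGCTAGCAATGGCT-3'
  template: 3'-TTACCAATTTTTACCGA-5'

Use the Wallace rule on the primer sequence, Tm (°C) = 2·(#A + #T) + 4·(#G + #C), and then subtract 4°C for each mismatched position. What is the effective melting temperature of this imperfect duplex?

Primer base counts: A=5, T=3, G=5, C=4 → A+T=8, G+C=9
Perfect-match Tm = 2(8) + 4(9) = 16 + 36 = 52°C
Mismatches (positions where the bases are not complementary): 4 (at positions 3, 6, 9, 10)
Effective Tm = 52 − 4×4 = 52 − 16 = 36°C

36°C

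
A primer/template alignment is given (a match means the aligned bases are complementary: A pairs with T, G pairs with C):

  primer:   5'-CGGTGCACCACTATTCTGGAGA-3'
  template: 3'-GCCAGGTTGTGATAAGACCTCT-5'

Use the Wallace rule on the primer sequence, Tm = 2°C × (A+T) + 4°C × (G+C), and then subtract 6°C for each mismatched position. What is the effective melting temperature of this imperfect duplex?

56°C

Primer base counts: A=5, T=5, G=6, C=6 → A+T=10, G+C=12
Perfect-match Tm = 2(10) + 4(12) = 20 + 48 = 68°C
Mismatches (positions where the bases are not complementary): 2 (at positions 5, 8)
Effective Tm = 68 − 2×6 = 68 − 12 = 56°C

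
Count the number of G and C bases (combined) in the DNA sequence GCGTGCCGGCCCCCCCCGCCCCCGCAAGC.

26

Counting bases: A=2, C=18, T=1, G=8
G+C = 8 + 18 = 26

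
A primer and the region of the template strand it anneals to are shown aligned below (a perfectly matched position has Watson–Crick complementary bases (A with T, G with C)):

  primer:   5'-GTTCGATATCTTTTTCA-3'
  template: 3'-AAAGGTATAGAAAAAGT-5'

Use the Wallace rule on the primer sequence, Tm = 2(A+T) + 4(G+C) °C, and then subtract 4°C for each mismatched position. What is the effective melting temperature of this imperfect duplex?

36°C

Primer base counts: A=3, T=9, G=2, C=3 → A+T=12, G+C=5
Perfect-match Tm = 2(12) + 4(5) = 24 + 20 = 44°C
Mismatches (positions where the bases are not complementary): 2 (at positions 1, 5)
Effective Tm = 44 − 2×4 = 44 − 8 = 36°C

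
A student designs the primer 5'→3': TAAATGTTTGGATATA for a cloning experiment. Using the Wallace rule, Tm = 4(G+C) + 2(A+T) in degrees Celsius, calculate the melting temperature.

Counting bases: A=6, T=7, C=0, G=3
AT pairs contribute 13, GC pairs contribute 3.
Tm = 2×13 + 4×3 = 38°C

38°C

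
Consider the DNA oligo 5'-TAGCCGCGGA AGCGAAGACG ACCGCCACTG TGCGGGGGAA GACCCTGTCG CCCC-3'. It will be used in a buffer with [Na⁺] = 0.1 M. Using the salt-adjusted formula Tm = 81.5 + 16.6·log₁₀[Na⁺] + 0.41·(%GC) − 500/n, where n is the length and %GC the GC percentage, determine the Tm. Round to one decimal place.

Length n = 54. Counting bases: C=19, G=19, T=5, A=11
G+C = 38, so %GC = 38/54 × 100 = 70.37%
Salt term: 16.6 × (-1) = -16.6
GC term: 0.41 × 70.37 = 28.852; length term: −500/54 = −9.259
Tm = 81.5 + (-16.6) + 28.852 − 9.259 = 84.493 → 84.5°C

84.5°C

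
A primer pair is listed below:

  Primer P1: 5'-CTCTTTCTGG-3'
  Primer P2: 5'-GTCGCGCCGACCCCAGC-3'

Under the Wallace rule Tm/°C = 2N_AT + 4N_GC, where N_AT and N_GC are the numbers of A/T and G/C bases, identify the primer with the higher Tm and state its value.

Primer P1: A+T=5, G+C=5 → Tm = 2(5)+4(5) = 30°C
Primer P2: A+T=3, G+C=14 → Tm = 2(3)+4(14) = 62°C
30°C vs 62°C → primer P2 is higher.

Primer P2, 62°C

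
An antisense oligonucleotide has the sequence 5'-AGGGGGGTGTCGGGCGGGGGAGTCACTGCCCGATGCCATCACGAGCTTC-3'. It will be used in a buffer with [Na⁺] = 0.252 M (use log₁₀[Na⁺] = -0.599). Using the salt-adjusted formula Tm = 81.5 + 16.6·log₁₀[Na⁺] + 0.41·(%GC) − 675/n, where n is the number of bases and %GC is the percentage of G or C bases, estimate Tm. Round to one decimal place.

Length n = 49. Base counts: T=8, A=7, G=21, C=13
G+C = 34, so %GC = 34/49 × 100 = 69.388%
Salt term: 16.6 × (-0.599) = -9.943
GC term: 0.41 × 69.388 = 28.449; length term: −675/49 = −13.776
Tm = 81.5 + (-9.943) + 28.449 − 13.776 = 86.23 → 86.2°C

86.2°C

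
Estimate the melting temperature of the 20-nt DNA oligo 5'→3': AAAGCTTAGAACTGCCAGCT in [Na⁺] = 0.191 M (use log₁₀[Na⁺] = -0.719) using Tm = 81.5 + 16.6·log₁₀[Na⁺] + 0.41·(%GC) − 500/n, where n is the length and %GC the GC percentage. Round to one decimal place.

63.0°C

Length n = 20. Scanning the sequence gives C=5, T=4, A=7, G=4.
G+C = 9, so %GC = 9/20 × 100 = 45%
Salt term: 16.6 × (-0.719) = -11.935
GC term: 0.41 × 45 = 18.45; length term: −500/20 = −25
Tm = 81.5 + (-11.935) + 18.45 − 25 = 63.015 → 63.0°C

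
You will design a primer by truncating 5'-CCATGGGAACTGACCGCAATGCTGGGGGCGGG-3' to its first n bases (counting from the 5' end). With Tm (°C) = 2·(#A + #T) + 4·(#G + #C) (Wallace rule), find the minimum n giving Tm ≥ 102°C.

First 30 bases: CCATGGGAACTGACCGCAATGCTGGGGGCG → Tm = 100°C (< 102°C)
First 31 bases: CCATGGGAACTGACCGCAATGCTGGGGGCGG → Tm = 104°C (≥ 102°C)
Since every base adds ≥2°C, Tm only increases with n, so the threshold is first crossed at n = 31.

n = 31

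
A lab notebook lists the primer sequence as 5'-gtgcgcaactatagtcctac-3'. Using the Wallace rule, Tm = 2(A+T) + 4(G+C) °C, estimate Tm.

60°C

Counting bases: T=5, C=6, G=4, A=5
AT pairs contribute 10, GC pairs contribute 10.
Tm = 4·10 + 2·10 = 40 + 20 = 60°C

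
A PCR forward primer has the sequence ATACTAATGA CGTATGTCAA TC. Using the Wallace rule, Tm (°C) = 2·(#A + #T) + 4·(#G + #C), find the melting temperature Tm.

G=3, T=7, C=4, A=8
So N_AT = 15 and N_GC = 7.
Tm = 2×15 + 4×7 = 58°C

58°C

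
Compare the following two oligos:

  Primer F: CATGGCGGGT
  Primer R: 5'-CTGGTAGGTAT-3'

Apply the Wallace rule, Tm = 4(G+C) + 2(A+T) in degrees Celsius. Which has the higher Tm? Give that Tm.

Primer F: A+T=3, G+C=7 → Tm = 2(3)+4(7) = 34°C
Primer R: A+T=6, G+C=5 → Tm = 2(6)+4(5) = 32°C
34°C vs 32°C → primer F is higher.

Primer F, 34°C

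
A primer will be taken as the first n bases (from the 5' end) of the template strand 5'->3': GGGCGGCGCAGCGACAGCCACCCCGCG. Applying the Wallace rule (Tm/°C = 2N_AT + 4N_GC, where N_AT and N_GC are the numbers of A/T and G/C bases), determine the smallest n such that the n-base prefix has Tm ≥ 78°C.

First 21 bases: GGGCGGCGCAGCGACAGCCAC → Tm = 76°C (< 78°C)
First 22 bases: GGGCGGCGCAGCGACAGCCACC → Tm = 80°C (≥ 78°C)
Since every base adds ≥2°C, Tm only increases with n, so the threshold is first crossed at n = 22.

n = 22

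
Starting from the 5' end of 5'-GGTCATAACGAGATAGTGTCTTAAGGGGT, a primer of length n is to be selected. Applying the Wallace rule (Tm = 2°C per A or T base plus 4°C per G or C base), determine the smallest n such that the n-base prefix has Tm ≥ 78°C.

n = 27

First 26 bases: GGTCATAACGAGATAGTGTCTTAAGG → Tm = 74°C (< 78°C)
First 27 bases: GGTCATAACGAGATAGTGTCTTAAGGG → Tm = 78°C (≥ 78°C)
Since every base adds ≥2°C, Tm only increases with n, so the threshold is first crossed at n = 27.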